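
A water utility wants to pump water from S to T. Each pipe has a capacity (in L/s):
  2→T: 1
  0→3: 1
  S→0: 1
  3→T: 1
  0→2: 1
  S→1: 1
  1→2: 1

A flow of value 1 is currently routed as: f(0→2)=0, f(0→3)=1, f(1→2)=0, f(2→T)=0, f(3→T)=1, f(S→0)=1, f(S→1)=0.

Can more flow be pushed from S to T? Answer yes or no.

Yes

Residual path S→1→2→T has bottleneck 1 > 0.
Pushing 1 along it raises the flow to 2, so the given flow is not maximum.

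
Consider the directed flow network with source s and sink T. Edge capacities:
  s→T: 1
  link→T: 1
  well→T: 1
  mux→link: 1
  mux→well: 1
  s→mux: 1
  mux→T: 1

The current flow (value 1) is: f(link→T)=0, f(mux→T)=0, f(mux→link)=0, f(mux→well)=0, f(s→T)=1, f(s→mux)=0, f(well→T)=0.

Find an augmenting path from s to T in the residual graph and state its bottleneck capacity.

Residual along s→mux→T: s→mux: 1, mux→T: 1.
Bottleneck = min = 1.

s→mux→T, bottleneck 1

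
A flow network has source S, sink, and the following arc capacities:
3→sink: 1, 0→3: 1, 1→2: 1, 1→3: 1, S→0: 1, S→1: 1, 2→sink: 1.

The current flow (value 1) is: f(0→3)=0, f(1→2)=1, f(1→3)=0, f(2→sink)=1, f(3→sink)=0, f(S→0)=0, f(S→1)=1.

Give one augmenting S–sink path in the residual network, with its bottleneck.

S→0→3→sink, bottleneck 1

Residual along S→0→3→sink: S→0: 1, 0→3: 1, 3→sink: 1.
Bottleneck = min = 1.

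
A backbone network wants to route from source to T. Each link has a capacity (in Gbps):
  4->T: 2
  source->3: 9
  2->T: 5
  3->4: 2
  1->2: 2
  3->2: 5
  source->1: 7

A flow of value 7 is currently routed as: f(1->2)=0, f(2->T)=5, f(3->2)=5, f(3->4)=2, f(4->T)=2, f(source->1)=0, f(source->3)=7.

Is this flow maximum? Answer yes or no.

Yes

Residual reachable from source: {1, 2, 3, source}; T is not reachable.
Saturated cut: 3->4, 2->T with total capacity 7 = current flow value. Flow is maximum.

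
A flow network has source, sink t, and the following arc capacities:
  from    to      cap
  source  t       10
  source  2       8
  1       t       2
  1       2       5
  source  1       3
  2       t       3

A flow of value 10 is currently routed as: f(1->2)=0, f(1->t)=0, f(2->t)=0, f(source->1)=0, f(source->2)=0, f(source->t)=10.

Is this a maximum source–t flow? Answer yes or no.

No

Residual path source->1->t has bottleneck 2 > 0.
Pushing 2 along it raises the flow to 12, so the given flow is not maximum.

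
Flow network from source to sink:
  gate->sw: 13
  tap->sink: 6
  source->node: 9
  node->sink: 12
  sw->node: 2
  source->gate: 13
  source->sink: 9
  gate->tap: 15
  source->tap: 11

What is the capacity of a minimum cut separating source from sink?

26

Max flow = 26 (via 4 augmenting paths).
In the residual at optimum, the set reachable from source is {gate, source, sw, tap}.
Cut edges: source->node (cap 9), source->sink (cap 9), sw->node (cap 2), tap->sink (cap 6). Sum = 26.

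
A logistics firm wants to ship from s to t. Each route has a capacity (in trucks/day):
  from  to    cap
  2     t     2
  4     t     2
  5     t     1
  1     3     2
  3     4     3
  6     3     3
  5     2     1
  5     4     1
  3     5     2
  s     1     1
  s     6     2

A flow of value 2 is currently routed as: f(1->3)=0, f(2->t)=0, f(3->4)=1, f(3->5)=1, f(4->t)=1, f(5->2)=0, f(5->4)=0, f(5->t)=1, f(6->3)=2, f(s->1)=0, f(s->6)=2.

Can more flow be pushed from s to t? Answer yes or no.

Residual path s->1->3->4->t has bottleneck 1 > 0.
Pushing 1 along it raises the flow to 3, so the given flow is not maximum.

Yes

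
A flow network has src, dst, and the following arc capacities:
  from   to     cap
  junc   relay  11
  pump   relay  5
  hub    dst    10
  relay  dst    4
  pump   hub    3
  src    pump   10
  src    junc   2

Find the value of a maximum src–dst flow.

Augment src→junc→relay→dst: bottleneck 2. Total 2.
Augment src→pump→relay→dst: bottleneck 2. Total 4.
Augment src→pump→hub→dst: bottleneck 3. Total 7.
No augmenting path remains in the residual graph.

7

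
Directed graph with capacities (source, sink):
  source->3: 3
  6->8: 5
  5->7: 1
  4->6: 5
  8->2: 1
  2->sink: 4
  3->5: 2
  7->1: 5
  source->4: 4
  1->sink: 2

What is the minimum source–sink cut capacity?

2

Max flow = 2 (via 2 augmenting paths).
In the residual at optimum, the set reachable from source is {3, 4, 5, 6, 8, source}.
Cut edges: 8->2 (cap 1), 5->7 (cap 1). Sum = 2.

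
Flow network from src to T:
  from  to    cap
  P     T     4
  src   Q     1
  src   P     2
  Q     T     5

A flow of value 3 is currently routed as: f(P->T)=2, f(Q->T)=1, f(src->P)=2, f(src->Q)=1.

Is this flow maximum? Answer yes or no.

Yes

Residual reachable from src: {src}; T is not reachable.
Saturated cut: src->Q, src->P with total capacity 3 = current flow value. Flow is maximum.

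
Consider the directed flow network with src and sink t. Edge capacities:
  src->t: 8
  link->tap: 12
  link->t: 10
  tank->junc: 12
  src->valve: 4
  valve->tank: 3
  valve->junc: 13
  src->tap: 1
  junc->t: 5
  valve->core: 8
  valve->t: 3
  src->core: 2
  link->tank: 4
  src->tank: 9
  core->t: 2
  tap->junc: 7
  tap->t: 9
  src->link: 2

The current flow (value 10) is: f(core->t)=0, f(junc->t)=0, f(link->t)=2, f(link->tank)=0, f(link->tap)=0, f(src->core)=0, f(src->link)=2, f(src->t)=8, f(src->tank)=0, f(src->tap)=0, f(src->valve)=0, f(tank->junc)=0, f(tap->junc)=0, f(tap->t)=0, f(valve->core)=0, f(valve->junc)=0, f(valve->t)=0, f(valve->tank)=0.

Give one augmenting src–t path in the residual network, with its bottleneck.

src->tap->t, bottleneck 1

Residual along src->tap->t: src->tap: 1, tap->t: 9.
Bottleneck = min = 1.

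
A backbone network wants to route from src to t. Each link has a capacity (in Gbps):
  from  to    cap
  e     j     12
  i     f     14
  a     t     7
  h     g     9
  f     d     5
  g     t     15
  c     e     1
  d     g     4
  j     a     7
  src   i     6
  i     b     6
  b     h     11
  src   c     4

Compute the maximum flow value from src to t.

7

Augment src→i→b→h→g→t: bottleneck 6. Total 6.
Augment src→c→e→j→a→t: bottleneck 1. Total 7.
No augmenting path remains in the residual graph.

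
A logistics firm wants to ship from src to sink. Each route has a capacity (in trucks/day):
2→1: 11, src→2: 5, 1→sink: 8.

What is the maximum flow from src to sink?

Augment src→2→1→sink: bottleneck 5. Total 5.
No augmenting path remains in the residual graph.

5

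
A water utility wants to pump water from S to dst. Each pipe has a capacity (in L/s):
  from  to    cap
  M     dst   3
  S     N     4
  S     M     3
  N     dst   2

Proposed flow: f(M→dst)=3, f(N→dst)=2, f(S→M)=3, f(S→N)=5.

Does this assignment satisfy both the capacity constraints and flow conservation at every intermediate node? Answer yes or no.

No

Capacity violated on S→N: flow 5 > capacity 4.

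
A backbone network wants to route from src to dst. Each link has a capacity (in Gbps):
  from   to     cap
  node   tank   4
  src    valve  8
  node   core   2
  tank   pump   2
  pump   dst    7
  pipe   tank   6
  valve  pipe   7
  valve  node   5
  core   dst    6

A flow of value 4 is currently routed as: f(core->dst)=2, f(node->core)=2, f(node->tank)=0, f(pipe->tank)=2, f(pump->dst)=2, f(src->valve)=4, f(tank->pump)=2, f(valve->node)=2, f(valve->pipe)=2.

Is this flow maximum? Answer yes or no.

Residual reachable from src: {node, pipe, src, tank, valve}; dst is not reachable.
Saturated cut: node->core, tank->pump with total capacity 4 = current flow value. Flow is maximum.

Yes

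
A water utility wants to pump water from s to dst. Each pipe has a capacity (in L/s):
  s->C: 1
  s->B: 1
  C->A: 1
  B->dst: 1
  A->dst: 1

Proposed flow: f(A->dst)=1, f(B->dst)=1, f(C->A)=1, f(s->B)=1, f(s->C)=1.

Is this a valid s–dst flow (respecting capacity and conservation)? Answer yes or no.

Every edge has 0 ≤ f(e) ≤ cap(e).
At each intermediate node, inflow equals outflow.

Yes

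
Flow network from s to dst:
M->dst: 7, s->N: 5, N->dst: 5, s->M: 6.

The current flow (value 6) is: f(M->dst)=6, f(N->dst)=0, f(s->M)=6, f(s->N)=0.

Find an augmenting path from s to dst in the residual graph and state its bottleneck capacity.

Residual along s->N->dst: s->N: 5, N->dst: 5.
Bottleneck = min = 5.

s->N->dst, bottleneck 5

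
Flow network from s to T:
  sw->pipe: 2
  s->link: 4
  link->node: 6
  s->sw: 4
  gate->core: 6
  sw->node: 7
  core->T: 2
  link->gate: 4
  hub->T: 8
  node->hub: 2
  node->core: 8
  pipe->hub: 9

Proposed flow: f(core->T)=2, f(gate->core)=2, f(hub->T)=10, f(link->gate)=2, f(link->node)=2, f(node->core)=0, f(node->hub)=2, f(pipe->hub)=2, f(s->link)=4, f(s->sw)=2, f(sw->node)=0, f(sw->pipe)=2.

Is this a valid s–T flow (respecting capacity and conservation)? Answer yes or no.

No

Capacity violated on hub->T: flow 10 > capacity 8.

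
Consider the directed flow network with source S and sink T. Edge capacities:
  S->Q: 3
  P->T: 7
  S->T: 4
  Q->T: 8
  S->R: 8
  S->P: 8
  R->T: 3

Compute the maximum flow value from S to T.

Augment S->T: bottleneck 4. Total 4.
Augment S->P->T: bottleneck 7. Total 11.
Augment S->Q->T: bottleneck 3. Total 14.
Augment S->R->T: bottleneck 3. Total 17.
No augmenting path remains in the residual graph.

17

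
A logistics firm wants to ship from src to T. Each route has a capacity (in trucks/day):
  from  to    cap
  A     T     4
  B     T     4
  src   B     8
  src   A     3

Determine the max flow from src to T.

Augment src->A->T: bottleneck 3. Total 3.
Augment src->B->T: bottleneck 4. Total 7.
No augmenting path remains in the residual graph.

7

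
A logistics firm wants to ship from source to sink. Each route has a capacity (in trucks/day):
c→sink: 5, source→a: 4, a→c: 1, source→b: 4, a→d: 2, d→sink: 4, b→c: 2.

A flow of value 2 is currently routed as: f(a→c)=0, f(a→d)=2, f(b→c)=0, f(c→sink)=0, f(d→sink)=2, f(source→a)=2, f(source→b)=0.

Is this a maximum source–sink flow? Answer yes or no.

Residual path source→a→c→sink has bottleneck 1 > 0.
Pushing 1 along it raises the flow to 3, so the given flow is not maximum.

No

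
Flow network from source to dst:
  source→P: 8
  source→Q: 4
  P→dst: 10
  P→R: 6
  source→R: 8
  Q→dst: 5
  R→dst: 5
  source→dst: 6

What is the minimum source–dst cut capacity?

23

Max flow = 23 (via 4 augmenting paths).
In the residual at optimum, the set reachable from source is {R, source}.
Cut edges: source→P (cap 8), source→Q (cap 4), source→dst (cap 6), R→dst (cap 5). Sum = 23.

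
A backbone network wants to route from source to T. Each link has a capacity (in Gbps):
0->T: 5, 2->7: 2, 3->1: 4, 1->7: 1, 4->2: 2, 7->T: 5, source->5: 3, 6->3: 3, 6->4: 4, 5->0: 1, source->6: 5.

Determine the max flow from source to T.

Augment source->5->0->T: bottleneck 1. Total 1.
Augment source->6->4->2->7->T: bottleneck 2. Total 3.
Augment source->6->3->1->7->T: bottleneck 1. Total 4.
No augmenting path remains in the residual graph.

4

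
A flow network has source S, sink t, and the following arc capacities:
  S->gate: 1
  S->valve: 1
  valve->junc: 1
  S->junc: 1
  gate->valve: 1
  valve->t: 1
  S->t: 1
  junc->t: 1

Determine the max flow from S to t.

3

Augment S->t: bottleneck 1. Total 1.
Augment S->valve->t: bottleneck 1. Total 2.
Augment S->junc->t: bottleneck 1. Total 3.
No augmenting path remains in the residual graph.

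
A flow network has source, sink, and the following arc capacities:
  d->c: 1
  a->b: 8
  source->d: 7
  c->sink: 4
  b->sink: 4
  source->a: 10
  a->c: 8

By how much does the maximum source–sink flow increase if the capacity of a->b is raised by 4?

Original max flow = 8.
Edge a->b does not cross the min cut (source side {a, b, c, d, source}), so extra capacity there cannot help.
New max flow = 8. Increase = 0.

0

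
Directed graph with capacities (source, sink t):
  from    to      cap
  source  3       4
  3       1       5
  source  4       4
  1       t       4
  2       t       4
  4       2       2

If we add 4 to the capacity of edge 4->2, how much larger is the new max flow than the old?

2

Original max flow = 6.
After raising cap(4->2), augmenting paths through that edge carry 2 more units.
New max flow = 8. Increase = 2.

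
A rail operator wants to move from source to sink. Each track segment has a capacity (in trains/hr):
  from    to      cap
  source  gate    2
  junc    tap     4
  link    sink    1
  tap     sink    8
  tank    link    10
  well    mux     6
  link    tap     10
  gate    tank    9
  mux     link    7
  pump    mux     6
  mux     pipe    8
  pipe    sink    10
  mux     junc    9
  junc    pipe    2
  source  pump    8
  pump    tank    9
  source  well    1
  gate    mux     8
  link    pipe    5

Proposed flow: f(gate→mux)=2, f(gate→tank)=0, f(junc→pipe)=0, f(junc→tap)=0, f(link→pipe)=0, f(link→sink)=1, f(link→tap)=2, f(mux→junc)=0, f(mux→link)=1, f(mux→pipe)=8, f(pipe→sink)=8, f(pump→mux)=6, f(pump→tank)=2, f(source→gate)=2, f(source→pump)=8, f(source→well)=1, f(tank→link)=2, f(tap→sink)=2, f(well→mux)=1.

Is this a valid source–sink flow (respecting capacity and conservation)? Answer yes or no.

Yes

Every edge has 0 ≤ f(e) ≤ cap(e).
At each intermediate node, inflow equals outflow.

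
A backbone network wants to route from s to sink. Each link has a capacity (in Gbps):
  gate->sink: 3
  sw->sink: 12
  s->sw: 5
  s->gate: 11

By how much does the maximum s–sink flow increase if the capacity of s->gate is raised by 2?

Original max flow = 8.
Edge s->gate does not cross the min cut (source side {gate, s}), so extra capacity there cannot help.
New max flow = 8. Increase = 0.

0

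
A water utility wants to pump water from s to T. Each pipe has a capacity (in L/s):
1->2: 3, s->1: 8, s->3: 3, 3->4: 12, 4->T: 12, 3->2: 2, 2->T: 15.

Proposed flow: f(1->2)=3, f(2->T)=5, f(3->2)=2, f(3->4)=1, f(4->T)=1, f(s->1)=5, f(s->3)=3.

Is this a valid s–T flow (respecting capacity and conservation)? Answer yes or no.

No

Conservation fails at 1: inflow 5 ≠ outflow 3.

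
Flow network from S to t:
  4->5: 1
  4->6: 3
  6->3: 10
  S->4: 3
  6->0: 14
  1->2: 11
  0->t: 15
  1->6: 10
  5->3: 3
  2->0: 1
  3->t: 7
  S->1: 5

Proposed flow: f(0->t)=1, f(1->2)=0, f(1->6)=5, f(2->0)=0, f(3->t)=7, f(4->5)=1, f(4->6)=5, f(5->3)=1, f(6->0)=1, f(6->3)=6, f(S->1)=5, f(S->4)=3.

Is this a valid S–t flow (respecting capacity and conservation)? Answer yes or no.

Capacity violated on 4->6: flow 5 > capacity 3.

No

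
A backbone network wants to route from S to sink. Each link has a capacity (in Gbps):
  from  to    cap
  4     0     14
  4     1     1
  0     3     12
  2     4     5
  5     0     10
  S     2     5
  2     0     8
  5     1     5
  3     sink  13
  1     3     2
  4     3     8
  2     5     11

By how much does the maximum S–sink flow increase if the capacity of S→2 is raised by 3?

Original max flow = 5.
After raising cap(S→2), augmenting paths through that edge carry 3 more units.
New max flow = 8. Increase = 3.

3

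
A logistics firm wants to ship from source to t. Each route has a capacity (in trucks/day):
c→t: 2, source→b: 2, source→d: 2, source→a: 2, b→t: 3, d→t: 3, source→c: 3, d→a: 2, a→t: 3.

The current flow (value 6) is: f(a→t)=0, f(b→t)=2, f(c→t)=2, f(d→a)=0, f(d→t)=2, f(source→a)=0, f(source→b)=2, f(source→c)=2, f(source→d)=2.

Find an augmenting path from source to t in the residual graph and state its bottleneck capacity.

source→a→t, bottleneck 2

Residual along source→a→t: source→a: 2, a→t: 3.
Bottleneck = min = 2.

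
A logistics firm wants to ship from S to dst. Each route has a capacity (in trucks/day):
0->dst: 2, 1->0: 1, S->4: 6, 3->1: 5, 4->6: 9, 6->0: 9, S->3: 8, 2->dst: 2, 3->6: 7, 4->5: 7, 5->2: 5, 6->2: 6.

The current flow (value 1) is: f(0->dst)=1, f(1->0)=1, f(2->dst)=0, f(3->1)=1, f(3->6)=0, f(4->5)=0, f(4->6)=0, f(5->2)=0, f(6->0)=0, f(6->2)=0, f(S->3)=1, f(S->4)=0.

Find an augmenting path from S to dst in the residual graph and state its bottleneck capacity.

S->3->6->0->dst, bottleneck 1

Residual along S->3->6->0->dst: S->3: 7, 3->6: 7, 6->0: 9, 0->dst: 1.
Bottleneck = min = 1.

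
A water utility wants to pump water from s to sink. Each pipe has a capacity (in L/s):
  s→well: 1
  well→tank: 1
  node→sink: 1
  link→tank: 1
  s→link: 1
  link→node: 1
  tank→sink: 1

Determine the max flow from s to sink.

Augment s→well→tank→sink: bottleneck 1. Total 1.
Augment s→link→node→sink: bottleneck 1. Total 2.
No augmenting path remains in the residual graph.

2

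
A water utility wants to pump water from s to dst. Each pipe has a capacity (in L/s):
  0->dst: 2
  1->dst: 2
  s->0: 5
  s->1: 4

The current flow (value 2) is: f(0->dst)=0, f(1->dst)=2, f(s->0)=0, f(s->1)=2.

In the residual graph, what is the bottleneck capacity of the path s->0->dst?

Residual capacities along the path: s->0: 5, 0->dst: 2.
Minimum is 2.

2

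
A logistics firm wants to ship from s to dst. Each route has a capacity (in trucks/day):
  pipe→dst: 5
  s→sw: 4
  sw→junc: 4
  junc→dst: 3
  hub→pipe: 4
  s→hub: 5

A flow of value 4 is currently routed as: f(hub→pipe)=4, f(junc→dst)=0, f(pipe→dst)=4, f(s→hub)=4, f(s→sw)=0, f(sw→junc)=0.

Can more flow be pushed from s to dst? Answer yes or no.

Yes

Residual path s→sw→junc→dst has bottleneck 3 > 0.
Pushing 3 along it raises the flow to 7, so the given flow is not maximum.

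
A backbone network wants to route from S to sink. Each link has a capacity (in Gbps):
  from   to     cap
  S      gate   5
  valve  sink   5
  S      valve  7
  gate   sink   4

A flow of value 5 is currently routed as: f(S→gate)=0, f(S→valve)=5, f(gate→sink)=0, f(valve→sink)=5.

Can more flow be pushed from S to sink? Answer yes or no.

Residual path S→gate→sink has bottleneck 4 > 0.
Pushing 4 along it raises the flow to 9, so the given flow is not maximum.

Yes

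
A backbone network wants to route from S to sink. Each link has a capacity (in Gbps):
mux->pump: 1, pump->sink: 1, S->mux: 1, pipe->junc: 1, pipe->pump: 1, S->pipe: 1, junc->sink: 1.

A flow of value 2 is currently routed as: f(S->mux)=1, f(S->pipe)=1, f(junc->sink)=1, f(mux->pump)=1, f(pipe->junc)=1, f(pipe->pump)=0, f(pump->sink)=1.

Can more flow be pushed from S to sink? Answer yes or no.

No

Residual reachable from S: {S}; sink is not reachable.
Saturated cut: S->mux, S->pipe with total capacity 2 = current flow value. Flow is maximum.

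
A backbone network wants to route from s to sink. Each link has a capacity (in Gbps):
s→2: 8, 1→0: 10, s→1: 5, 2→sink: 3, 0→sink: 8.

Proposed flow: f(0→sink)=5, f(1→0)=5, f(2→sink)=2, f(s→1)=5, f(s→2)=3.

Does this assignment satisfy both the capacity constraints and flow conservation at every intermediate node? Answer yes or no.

No

Conservation fails at 2: inflow 3 ≠ outflow 2.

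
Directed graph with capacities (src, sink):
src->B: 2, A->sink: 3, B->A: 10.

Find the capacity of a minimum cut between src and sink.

Max flow = 2 (via 1 augmenting path).
In the residual at optimum, the set reachable from src is {src}.
Cut edges: src->B (cap 2). Sum = 2.

2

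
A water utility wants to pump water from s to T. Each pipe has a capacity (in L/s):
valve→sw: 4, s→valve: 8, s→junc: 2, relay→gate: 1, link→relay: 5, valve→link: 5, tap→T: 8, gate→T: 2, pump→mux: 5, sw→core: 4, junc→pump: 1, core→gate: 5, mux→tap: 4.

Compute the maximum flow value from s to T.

Augment s→junc→pump→mux→tap→T: bottleneck 1. Total 1.
Augment s→valve→sw→core→gate→T: bottleneck 2. Total 3.
No augmenting path remains in the residual graph.

3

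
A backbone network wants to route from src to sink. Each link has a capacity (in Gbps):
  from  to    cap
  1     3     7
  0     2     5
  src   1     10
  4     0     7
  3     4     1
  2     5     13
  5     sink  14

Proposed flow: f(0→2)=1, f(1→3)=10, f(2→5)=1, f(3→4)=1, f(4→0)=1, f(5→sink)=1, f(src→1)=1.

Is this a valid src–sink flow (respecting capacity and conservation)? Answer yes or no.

Capacity violated on 1→3: flow 10 > capacity 7.

No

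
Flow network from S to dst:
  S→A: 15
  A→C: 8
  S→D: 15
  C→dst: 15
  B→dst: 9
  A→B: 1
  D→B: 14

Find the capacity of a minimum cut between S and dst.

Max flow = 17 (via 2 augmenting paths).
In the residual at optimum, the set reachable from S is {A, B, D, S}.
Cut edges: A→C (cap 8), B→dst (cap 9). Sum = 17.

17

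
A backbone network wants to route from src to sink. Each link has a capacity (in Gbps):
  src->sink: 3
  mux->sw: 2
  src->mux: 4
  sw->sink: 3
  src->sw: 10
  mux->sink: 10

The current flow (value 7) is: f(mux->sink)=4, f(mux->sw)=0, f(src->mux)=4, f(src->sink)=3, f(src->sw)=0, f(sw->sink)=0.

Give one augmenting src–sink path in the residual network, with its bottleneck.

src->sw->sink, bottleneck 3

Residual along src->sw->sink: src->sw: 10, sw->sink: 3.
Bottleneck = min = 3.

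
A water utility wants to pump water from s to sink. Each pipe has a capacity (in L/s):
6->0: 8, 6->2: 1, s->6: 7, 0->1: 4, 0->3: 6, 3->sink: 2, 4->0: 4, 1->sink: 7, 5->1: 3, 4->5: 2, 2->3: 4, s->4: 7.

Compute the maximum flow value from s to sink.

8

Augment s->4->5->1->sink: bottleneck 2. Total 2.
Augment s->4->0->1->sink: bottleneck 4. Total 6.
Augment s->6->0->3->sink: bottleneck 2. Total 8.
No augmenting path remains in the residual graph.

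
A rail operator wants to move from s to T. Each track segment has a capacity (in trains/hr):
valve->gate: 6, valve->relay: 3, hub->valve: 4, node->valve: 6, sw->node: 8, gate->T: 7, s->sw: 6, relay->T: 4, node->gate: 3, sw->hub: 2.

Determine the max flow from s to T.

Augment s->sw->node->gate->T: bottleneck 3. Total 3.
Augment s->sw->node->valve->gate->T: bottleneck 3. Total 6.
No augmenting path remains in the residual graph.

6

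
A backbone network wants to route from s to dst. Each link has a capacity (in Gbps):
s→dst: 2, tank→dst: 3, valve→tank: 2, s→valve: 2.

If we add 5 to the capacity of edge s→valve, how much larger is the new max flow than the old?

Original max flow = 4.
Even with extra capacity on s→valve, another cut of capacity 4 remains binding.
New max flow = 4. Increase = 0.

0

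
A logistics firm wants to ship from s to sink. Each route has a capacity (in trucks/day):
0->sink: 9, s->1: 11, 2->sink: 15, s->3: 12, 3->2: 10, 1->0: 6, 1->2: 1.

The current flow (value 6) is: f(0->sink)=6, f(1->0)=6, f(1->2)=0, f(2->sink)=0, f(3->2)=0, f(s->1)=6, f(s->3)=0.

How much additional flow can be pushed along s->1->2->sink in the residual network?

Residual capacities along the path: s->1: 5, 1->2: 1, 2->sink: 15.
Minimum is 1.

1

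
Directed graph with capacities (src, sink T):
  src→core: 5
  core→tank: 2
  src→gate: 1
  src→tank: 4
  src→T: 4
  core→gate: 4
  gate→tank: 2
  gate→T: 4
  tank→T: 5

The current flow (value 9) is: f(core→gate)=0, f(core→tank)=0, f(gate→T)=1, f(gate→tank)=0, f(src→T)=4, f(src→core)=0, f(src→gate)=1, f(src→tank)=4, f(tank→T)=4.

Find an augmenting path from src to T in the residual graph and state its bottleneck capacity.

src→core→gate→T, bottleneck 3

Residual along src→core→gate→T: src→core: 5, core→gate: 4, gate→T: 3.
Bottleneck = min = 3.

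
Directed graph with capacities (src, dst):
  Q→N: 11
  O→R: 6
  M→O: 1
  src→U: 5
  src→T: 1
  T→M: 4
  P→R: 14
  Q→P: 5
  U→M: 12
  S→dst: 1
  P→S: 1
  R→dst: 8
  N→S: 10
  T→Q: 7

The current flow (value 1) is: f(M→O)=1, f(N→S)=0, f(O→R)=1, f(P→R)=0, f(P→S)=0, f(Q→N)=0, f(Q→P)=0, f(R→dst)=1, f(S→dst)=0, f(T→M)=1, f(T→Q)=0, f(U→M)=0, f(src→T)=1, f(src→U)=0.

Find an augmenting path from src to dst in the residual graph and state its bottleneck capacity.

Residual along src→U→M→T→Q→P→R→dst: src→U: 5, U→M: 12, M→T: 1 (reverse), T→Q: 7, Q→P: 5, P→R: 14, R→dst: 7.
Bottleneck = min = 1.

src→U→M→T→Q→P→R→dst, bottleneck 1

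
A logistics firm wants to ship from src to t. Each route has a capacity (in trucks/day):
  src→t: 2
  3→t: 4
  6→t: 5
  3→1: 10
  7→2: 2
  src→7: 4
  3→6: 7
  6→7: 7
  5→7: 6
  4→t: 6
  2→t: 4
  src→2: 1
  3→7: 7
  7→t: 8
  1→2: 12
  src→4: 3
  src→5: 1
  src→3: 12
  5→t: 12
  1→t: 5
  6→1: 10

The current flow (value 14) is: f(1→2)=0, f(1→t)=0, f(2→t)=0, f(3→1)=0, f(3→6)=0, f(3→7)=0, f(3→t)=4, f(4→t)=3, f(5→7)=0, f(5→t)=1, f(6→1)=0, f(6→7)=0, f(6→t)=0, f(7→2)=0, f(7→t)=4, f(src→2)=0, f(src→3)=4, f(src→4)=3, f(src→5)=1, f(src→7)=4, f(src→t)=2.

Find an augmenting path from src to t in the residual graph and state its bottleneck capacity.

src→2→t, bottleneck 1

Residual along src→2→t: src→2: 1, 2→t: 4.
Bottleneck = min = 1.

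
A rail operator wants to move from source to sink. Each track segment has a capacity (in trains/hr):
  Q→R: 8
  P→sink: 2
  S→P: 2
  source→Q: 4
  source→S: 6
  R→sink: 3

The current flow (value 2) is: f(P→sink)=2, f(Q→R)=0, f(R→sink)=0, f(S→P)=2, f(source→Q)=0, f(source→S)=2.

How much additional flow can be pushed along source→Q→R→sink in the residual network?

3

Residual capacities along the path: source→Q: 4, Q→R: 8, R→sink: 3.
Minimum is 3.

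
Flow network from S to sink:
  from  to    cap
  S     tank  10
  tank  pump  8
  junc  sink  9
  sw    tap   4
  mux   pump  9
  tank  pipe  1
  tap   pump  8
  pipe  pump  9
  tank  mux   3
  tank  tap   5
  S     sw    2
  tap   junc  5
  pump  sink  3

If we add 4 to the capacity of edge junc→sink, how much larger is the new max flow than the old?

0

Original max flow = 8.
Edge junc→sink does not cross the min cut (source side {S, mux, pipe, pump, sw, tank, tap}), so extra capacity there cannot help.
New max flow = 8. Increase = 0.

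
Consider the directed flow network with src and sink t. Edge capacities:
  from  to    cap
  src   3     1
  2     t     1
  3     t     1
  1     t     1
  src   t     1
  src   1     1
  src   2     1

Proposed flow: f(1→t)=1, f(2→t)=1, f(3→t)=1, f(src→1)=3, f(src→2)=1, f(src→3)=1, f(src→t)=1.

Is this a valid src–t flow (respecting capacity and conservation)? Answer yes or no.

Capacity violated on src→1: flow 3 > capacity 1.

No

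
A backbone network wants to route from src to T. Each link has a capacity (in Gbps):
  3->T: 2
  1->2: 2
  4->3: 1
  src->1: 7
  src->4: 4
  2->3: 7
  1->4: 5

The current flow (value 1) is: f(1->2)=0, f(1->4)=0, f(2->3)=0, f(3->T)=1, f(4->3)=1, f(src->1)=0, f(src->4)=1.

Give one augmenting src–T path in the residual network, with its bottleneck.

src->1->2->3->T, bottleneck 1

Residual along src->1->2->3->T: src->1: 7, 1->2: 2, 2->3: 7, 3->T: 1.
Bottleneck = min = 1.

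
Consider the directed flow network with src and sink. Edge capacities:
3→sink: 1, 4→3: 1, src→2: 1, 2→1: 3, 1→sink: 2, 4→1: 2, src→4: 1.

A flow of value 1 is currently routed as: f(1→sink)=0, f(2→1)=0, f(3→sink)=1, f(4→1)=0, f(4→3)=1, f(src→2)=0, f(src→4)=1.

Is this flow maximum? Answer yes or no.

No

Residual path src→2→1→sink has bottleneck 1 > 0.
Pushing 1 along it raises the flow to 2, so the given flow is not maximum.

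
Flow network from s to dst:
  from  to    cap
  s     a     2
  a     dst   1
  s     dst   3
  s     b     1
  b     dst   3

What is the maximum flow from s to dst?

Augment s→dst: bottleneck 3. Total 3.
Augment s→a→dst: bottleneck 1. Total 4.
Augment s→b→dst: bottleneck 1. Total 5.
No augmenting path remains in the residual graph.

5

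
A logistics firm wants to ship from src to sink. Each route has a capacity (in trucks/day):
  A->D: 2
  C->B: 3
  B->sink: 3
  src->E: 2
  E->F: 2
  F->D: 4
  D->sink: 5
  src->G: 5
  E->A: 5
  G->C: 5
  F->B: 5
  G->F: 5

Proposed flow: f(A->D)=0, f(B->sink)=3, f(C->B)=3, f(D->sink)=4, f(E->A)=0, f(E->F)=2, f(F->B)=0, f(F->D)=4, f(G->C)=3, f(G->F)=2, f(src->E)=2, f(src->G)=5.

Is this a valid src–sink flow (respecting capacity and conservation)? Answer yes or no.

Yes

Every edge has 0 ≤ f(e) ≤ cap(e).
At each intermediate node, inflow equals outflow.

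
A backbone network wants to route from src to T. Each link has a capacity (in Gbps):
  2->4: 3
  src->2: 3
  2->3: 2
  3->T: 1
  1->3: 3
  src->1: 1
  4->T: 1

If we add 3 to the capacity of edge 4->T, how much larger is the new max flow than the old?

Original max flow = 2.
After raising cap(4->T), augmenting paths through that edge carry 2 more units.
New max flow = 4. Increase = 2.

2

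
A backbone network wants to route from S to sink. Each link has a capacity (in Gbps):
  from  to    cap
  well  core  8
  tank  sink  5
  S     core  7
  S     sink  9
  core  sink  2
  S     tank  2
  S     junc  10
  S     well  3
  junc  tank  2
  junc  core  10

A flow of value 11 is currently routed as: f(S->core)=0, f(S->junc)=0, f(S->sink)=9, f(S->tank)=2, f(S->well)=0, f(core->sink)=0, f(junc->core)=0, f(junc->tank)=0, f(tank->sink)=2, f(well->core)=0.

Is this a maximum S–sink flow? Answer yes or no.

Residual path S->core->sink has bottleneck 2 > 0.
Pushing 2 along it raises the flow to 13, so the given flow is not maximum.

No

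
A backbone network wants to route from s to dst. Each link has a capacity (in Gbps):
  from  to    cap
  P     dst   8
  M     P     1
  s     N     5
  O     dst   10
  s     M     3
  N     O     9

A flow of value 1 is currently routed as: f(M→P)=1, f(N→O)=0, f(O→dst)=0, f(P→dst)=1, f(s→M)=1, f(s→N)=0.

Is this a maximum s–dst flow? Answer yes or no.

No

Residual path s→N→O→dst has bottleneck 5 > 0.
Pushing 5 along it raises the flow to 6, so the given flow is not maximum.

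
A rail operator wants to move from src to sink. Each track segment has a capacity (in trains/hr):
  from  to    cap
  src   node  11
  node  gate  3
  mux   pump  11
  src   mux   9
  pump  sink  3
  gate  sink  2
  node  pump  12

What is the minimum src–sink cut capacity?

5

Max flow = 5 (via 2 augmenting paths).
In the residual at optimum, the set reachable from src is {gate, mux, node, pump, src}.
Cut edges: pump→sink (cap 3), gate→sink (cap 2). Sum = 5.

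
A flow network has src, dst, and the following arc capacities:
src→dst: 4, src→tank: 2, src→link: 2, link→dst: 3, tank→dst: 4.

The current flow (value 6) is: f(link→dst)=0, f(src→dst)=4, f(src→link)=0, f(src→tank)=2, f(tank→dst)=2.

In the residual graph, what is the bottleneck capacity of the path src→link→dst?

2

Residual capacities along the path: src→link: 2, link→dst: 3.
Minimum is 2.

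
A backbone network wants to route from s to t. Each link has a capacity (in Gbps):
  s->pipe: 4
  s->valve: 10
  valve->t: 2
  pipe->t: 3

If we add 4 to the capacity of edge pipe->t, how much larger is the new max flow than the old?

1

Original max flow = 5.
After raising cap(pipe->t), augmenting paths through that edge carry 1 more unit.
New max flow = 6. Increase = 1.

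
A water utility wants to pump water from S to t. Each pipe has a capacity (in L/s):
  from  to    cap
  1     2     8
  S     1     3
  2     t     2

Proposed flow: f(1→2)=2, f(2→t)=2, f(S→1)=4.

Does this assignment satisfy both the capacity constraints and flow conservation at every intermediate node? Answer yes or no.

No

Capacity violated on S→1: flow 4 > capacity 3.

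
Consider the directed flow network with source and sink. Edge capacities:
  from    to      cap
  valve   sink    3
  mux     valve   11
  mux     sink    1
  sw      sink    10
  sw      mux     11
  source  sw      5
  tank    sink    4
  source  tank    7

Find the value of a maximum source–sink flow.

Augment source→sw→sink: bottleneck 5. Total 5.
Augment source→tank→sink: bottleneck 4. Total 9.
No augmenting path remains in the residual graph.

9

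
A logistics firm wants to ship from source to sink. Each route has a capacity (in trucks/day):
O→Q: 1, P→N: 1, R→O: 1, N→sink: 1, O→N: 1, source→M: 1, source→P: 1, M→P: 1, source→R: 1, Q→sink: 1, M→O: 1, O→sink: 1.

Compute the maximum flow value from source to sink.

3

Augment source→M→O→sink: bottleneck 1. Total 1.
Augment source→P→N→sink: bottleneck 1. Total 2.
Augment source→R→O→Q→sink: bottleneck 1. Total 3.
No augmenting path remains in the residual graph.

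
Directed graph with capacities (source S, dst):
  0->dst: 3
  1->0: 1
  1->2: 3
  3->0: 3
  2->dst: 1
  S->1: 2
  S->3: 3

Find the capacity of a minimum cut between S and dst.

4

Max flow = 4 (via 3 augmenting paths).
In the residual at optimum, the set reachable from S is {0, 1, 2, 3, S}.
Cut edges: 2->dst (cap 1), 0->dst (cap 3). Sum = 4.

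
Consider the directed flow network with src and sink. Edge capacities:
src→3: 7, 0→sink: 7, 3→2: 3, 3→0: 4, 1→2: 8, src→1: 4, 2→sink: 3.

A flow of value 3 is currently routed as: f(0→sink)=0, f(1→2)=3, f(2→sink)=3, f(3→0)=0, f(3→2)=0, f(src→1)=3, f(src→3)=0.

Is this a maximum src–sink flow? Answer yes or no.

Residual path src→3→0→sink has bottleneck 4 > 0.
Pushing 4 along it raises the flow to 7, so the given flow is not maximum.

No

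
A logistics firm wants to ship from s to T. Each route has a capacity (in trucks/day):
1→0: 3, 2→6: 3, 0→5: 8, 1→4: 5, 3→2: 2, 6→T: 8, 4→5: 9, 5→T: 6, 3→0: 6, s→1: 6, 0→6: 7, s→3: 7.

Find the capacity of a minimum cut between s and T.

13

Max flow = 13 (via 5 augmenting paths).
In the residual at optimum, the set reachable from s is {s}.
Cut edges: s→3 (cap 7), s→1 (cap 6). Sum = 13.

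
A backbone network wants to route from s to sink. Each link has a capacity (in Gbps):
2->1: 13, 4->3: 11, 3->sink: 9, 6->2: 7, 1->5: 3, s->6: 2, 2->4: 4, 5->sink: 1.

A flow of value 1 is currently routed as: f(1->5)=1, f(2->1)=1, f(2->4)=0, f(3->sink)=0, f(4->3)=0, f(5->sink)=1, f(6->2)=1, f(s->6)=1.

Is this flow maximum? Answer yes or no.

Residual path s->6->2->4->3->sink has bottleneck 1 > 0.
Pushing 1 along it raises the flow to 2, so the given flow is not maximum.

No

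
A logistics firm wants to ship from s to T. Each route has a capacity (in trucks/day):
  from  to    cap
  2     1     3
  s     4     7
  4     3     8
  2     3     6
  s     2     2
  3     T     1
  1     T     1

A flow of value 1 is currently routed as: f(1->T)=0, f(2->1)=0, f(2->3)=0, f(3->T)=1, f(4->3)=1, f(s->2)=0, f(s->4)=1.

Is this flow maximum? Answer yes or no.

No

Residual path s->2->1->T has bottleneck 1 > 0.
Pushing 1 along it raises the flow to 2, so the given flow is not maximum.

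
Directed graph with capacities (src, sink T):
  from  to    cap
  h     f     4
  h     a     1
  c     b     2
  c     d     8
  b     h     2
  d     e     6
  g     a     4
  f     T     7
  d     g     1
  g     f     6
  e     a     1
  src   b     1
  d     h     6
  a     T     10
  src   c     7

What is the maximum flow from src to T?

Augment src->b->h->a->T: bottleneck 1. Total 1.
Augment src->c->b->h->f->T: bottleneck 1. Total 2.
Augment src->c->d->h->f->T: bottleneck 3. Total 5.
Augment src->c->d->e->a->T: bottleneck 1. Total 6.
Augment src->c->d->g->a->T: bottleneck 1. Total 7.
No augmenting path remains in the residual graph.

7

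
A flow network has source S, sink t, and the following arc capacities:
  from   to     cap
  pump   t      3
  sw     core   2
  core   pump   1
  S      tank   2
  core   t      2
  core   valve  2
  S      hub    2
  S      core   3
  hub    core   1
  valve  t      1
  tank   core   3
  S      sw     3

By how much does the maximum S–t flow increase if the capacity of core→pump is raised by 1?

Original max flow = 4.
After raising cap(core→pump), augmenting paths through that edge carry 1 more unit.
New max flow = 5. Increase = 1.

1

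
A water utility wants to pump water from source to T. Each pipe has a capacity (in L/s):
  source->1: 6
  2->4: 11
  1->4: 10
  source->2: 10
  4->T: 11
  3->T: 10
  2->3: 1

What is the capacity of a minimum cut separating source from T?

Max flow = 12 (via 3 augmenting paths).
In the residual at optimum, the set reachable from source is {1, 2, 4, source}.
Cut edges: 2->3 (cap 1), 4->T (cap 11). Sum = 12.

12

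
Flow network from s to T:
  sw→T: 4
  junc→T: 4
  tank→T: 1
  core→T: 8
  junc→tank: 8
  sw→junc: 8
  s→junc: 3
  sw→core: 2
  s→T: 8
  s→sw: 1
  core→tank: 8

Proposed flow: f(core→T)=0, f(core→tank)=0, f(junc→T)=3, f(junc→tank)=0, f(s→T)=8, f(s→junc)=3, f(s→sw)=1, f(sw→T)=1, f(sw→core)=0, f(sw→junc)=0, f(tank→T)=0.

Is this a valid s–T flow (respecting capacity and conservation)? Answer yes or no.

Yes

Every edge has 0 ≤ f(e) ≤ cap(e).
At each intermediate node, inflow equals outflow.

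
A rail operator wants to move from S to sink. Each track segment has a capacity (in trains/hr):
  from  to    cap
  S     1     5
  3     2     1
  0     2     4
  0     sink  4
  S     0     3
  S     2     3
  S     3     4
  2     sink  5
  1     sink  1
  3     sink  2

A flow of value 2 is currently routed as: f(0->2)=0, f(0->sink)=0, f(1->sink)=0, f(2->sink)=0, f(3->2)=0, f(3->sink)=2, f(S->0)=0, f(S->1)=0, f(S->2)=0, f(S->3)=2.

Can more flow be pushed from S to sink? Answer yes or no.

Residual path S->0->sink has bottleneck 3 > 0.
Pushing 3 along it raises the flow to 5, so the given flow is not maximum.

Yes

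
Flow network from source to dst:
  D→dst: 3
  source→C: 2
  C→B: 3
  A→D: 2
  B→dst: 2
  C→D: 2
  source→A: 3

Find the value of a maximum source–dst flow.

Augment source→A→D→dst: bottleneck 2. Total 2.
Augment source→C→D→dst: bottleneck 1. Total 3.
Augment source→C→B→dst: bottleneck 1. Total 4.
No augmenting path remains in the residual graph.

4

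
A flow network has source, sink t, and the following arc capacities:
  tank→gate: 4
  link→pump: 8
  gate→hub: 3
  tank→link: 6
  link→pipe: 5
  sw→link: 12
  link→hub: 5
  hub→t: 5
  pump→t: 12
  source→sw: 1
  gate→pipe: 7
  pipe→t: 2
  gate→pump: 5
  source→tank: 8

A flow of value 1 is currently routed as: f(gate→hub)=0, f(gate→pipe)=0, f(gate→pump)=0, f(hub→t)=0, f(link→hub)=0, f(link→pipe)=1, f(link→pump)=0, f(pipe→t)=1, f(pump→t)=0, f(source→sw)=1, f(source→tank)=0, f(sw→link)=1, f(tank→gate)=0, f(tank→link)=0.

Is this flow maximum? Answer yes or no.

No

Residual path source→tank→link→pipe→t has bottleneck 1 > 0.
Pushing 1 along it raises the flow to 2, so the given flow is not maximum.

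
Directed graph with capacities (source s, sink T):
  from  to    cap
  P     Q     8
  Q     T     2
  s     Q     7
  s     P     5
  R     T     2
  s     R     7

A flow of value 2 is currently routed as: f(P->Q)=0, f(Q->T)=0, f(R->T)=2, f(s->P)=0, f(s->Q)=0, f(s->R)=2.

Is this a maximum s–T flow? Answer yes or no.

No

Residual path s->Q->T has bottleneck 2 > 0.
Pushing 2 along it raises the flow to 4, so the given flow is not maximum.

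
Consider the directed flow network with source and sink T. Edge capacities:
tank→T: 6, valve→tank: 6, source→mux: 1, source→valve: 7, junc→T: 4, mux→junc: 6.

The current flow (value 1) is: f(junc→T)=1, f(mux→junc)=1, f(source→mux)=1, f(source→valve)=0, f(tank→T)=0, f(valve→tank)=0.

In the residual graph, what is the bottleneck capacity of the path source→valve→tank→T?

Residual capacities along the path: source→valve: 7, valve→tank: 6, tank→T: 6.
Minimum is 6.

6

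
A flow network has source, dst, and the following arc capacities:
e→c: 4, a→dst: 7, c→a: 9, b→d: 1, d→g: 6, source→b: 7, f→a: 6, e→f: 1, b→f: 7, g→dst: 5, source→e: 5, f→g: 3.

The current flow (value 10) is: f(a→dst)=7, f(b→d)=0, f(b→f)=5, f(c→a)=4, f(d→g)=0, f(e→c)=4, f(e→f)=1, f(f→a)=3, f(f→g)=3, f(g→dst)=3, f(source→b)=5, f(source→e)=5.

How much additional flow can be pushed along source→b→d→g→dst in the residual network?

1

Residual capacities along the path: source→b: 2, b→d: 1, d→g: 6, g→dst: 2.
Minimum is 1.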